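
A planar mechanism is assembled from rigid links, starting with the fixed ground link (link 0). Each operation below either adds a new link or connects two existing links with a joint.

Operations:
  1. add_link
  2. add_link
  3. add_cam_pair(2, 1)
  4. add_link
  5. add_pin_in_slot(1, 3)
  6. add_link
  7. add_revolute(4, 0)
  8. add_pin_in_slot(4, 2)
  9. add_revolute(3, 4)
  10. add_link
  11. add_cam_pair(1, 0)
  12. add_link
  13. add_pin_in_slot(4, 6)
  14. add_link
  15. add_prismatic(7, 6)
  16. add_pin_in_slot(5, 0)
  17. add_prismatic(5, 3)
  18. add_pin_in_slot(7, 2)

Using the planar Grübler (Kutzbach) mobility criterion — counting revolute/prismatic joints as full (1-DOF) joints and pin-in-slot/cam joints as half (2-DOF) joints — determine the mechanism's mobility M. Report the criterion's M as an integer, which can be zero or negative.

[1;0;0] (link 0 is ground)
L+ [2;0;0]
L+ [3;0;0]
C(2,1)∈J2 [3;0;1]
L+ [4;0;1]
PS(1,3)∈J2 [4;0;2]
L+ [5;0;2]
R(4,0)∈J1 [5;1;2]
PS(4,2)∈J2 [5;1;3]
R(3,4)∈J1 [5;2;3]
L+ [6;2;3]
C(1,0)∈J2 [6;2;4]
L+ [7;2;4]
PS(4,6)∈J2 [7;2;5]
L+ [8;2;5]
P(7,6)∈J1 [8;3;5]
PS(5,0)∈J2 [8;3;6]
P(5,3)∈J1 [8;4;6]
PS(7,2)∈J2 [8;4;7]
mobility = 21 − 8 − 7 = 6

M = 6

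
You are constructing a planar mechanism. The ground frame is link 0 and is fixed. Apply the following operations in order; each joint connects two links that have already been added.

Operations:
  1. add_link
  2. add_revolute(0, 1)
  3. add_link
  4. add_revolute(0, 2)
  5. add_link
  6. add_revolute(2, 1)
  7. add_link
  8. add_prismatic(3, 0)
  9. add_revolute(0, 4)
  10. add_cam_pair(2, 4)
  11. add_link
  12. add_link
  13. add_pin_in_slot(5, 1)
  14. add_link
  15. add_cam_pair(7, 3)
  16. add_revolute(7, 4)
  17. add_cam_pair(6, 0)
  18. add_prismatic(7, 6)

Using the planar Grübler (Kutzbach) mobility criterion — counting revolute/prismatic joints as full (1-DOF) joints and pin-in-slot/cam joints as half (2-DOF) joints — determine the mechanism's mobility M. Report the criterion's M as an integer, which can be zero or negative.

L=1 J1=0 J2=0
add link → L=2 J1=0 J2=0
R@0,1 dof=1 J1 → L=2 J1=1 J2=0
add link → L=3 J1=1 J2=0
R@0,2 dof=1 J1 → L=3 J1=2 J2=0
add link → L=4 J1=2 J2=0
R@2,1 dof=1 J1 → L=4 J1=3 J2=0
add link → L=5 J1=3 J2=0
P@3,0 dof=1 J1 → L=5 J1=4 J2=0
R@0,4 dof=1 J1 → L=5 J1=5 J2=0
C@2,4 dof=2 J2 → L=5 J1=5 J2=1
add link → L=6 J1=5 J2=1
add link → L=7 J1=5 J2=1
PS@5,1 dof=2 J2 → L=7 J1=5 J2=2
add link → L=8 J1=5 J2=2
C@7,3 dof=2 J2 → L=8 J1=5 J2=3
R@7,4 dof=1 J1 → L=8 J1=6 J2=3
C@6,0 dof=2 J2 → L=8 J1=6 J2=4
P@7,6 dof=1 J1 → L=8 J1=7 J2=4
M=3(L−1)−2J1−J2=3·7−2·7−4=3

M = 3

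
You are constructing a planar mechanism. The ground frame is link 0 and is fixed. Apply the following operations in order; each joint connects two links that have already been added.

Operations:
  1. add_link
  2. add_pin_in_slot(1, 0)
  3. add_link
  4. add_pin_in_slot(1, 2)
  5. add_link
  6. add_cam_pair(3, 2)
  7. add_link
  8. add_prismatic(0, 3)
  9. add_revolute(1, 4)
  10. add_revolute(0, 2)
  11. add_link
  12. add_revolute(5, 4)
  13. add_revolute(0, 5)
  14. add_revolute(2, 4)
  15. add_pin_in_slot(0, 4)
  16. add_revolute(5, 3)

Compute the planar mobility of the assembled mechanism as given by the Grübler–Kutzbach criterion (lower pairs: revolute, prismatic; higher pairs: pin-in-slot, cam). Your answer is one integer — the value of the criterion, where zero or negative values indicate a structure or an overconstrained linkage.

M = -3

ground; <1,0,0>
#1 <2,0,0>
PS:1↔0 J2 <2,0,1>
#2 <3,0,1>
PS:1↔2 J2 <3,0,2>
#3 <4,0,2>
C:3↔2 J2 <4,0,3>
#4 <5,0,3>
P:0↔3 J1 <5,1,3>
R:1↔4 J1 <5,2,3>
R:0↔2 J1 <5,3,3>
#5 <6,3,3>
R:5↔4 J1 <6,4,3>
R:0↔5 J1 <6,5,3>
R:2↔4 J1 <6,6,3>
PS:0↔4 J2 <6,6,4>
R:5↔3 J1 <6,7,4>
3×5 − 2×7 − 1×4 = -3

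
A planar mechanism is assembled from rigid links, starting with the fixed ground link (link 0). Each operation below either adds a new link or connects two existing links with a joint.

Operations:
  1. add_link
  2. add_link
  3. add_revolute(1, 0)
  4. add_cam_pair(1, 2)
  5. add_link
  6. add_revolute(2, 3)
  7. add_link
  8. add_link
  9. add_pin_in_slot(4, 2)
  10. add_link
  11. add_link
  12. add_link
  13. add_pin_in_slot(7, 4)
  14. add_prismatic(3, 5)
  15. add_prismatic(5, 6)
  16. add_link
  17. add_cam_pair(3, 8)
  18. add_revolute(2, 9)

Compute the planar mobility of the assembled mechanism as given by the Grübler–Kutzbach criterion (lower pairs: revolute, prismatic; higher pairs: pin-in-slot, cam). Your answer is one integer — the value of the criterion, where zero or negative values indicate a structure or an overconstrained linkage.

M = 13

[1;0;0] (link 0 is ground)
L+ [2;0;0]
L+ [3;0;0]
R(1,0)∈J1 [3;1;0]
C(1,2)∈J2 [3;1;1]
L+ [4;1;1]
R(2,3)∈J1 [4;2;1]
L+ [5;2;1]
L+ [6;2;1]
PS(4,2)∈J2 [6;2;2]
L+ [7;2;2]
L+ [8;2;2]
L+ [9;2;2]
PS(7,4)∈J2 [9;2;3]
P(3,5)∈J1 [9;3;3]
P(5,6)∈J1 [9;4;3]
L+ [10;4;3]
C(3,8)∈J2 [10;4;4]
R(2,9)∈J1 [10;5;4]
mobility = 27 − 10 − 4 = 13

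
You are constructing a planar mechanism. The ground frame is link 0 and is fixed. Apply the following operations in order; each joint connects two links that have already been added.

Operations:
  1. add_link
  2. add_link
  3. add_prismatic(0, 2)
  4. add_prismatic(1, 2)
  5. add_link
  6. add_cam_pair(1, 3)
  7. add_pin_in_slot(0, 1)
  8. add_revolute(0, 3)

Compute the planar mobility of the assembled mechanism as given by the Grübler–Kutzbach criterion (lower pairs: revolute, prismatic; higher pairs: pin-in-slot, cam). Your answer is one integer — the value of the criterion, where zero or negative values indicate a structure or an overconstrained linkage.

M = 1

link 0 = ground. State L|J1|J2 = 1|0|0
+link1  2|0|0
+link2  3|0|0
P(0,2) f=1→J1  3|1|0
P(1,2) f=1→J1  3|2|0
+link3  4|2|0
C(1,3) f=2→J2  4|2|1
PS(0,1) f=2→J2  4|2|2
R(0,3) f=1→J1  4|3|2
M = 3(4−1)−2·3−2 = 9−6−2 = 1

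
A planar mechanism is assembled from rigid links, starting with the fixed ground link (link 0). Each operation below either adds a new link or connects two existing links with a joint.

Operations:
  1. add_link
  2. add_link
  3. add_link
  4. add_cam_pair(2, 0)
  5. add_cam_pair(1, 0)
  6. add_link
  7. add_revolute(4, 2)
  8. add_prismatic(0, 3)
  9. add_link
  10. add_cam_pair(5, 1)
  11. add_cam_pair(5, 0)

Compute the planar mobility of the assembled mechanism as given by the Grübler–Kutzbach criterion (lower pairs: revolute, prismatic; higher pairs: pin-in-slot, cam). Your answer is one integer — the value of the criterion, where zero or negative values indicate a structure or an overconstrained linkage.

M = 7

link 0 = ground. State L|J1|J2 = 1|0|0
+link1  2|0|0
+link2  3|0|0
+link3  4|0|0
C(2,0) f=2→J2  4|0|1
C(1,0) f=2→J2  4|0|2
+link4  5|0|2
R(4,2) f=1→J1  5|1|2
P(0,3) f=1→J1  5|2|2
+link5  6|2|2
C(5,1) f=2→J2  6|2|3
C(5,0) f=2→J2  6|2|4
M = 3(6−1)−2·2−4 = 15−4−4 = 7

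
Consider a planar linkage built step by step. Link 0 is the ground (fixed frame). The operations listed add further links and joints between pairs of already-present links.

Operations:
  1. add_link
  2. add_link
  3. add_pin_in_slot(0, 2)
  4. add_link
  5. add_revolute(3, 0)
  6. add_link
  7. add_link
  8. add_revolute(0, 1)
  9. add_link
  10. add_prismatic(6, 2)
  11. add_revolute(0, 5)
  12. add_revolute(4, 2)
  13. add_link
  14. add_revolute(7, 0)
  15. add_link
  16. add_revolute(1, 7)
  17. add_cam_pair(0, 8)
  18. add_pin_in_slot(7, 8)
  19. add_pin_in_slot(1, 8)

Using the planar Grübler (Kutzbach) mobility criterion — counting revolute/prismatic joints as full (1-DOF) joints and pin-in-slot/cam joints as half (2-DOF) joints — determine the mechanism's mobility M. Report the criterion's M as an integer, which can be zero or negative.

M = 6

(L,J1,J2)=(1,0,0); link0 fixed
link1: (2,0,0)
link2: (3,0,0)
PS 0-2 [J2]: (3,0,1)
link3: (4,0,1)
R 3-0 [J1]: (4,1,1)
link4: (5,1,1)
link5: (6,1,1)
R 0-1 [J1]: (6,2,1)
link6: (7,2,1)
P 6-2 [J1]: (7,3,1)
R 0-5 [J1]: (7,4,1)
R 4-2 [J1]: (7,5,1)
link7: (8,5,1)
R 7-0 [J1]: (8,6,1)
link8: (9,6,1)
R 1-7 [J1]: (9,7,1)
C 0-8 [J2]: (9,7,2)
PS 7-8 [J2]: (9,7,3)
PS 1-8 [J2]: (9,7,4)
Grübler: 3·8 − 2·7 − 4 = 6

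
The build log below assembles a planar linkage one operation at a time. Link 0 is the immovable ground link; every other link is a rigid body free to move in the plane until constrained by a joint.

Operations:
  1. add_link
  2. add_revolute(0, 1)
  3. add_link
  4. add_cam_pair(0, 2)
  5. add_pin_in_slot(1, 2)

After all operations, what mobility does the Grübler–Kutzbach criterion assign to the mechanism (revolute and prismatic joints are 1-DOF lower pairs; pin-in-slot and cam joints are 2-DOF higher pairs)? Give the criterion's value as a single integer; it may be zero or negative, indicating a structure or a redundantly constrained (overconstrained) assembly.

ground; <1,0,0>
#1 <2,0,0>
R:0↔1 J1 <2,1,0>
#2 <3,1,0>
C:0↔2 J2 <3,1,1>
PS:1↔2 J2 <3,1,2>
3×2 − 2×1 − 1×2 = 2

M = 2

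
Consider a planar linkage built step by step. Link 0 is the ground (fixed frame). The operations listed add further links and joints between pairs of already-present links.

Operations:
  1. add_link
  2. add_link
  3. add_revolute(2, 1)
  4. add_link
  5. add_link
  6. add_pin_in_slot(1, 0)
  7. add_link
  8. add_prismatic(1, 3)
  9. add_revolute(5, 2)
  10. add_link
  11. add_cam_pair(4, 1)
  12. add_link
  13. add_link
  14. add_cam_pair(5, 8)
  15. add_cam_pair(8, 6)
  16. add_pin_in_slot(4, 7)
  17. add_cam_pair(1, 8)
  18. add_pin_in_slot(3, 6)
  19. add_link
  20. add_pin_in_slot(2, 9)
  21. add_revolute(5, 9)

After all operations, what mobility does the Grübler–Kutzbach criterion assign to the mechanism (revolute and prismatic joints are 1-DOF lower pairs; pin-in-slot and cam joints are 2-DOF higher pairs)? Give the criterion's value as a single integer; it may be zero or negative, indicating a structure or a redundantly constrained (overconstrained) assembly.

link 0 = ground. State L|J1|J2 = 1|0|0
+link1  2|0|0
+link2  3|0|0
R(2,1) f=1→J1  3|1|0
+link3  4|1|0
+link4  5|1|0
PS(1,0) f=2→J2  5|1|1
+link5  6|1|1
P(1,3) f=1→J1  6|2|1
R(5,2) f=1→J1  6|3|1
+link6  7|3|1
C(4,1) f=2→J2  7|3|2
+link7  8|3|2
+link8  9|3|2
C(5,8) f=2→J2  9|3|3
C(8,6) f=2→J2  9|3|4
PS(4,7) f=2→J2  9|3|5
C(1,8) f=2→J2  9|3|6
PS(3,6) f=2→J2  9|3|7
+link9  10|3|7
PS(2,9) f=2→J2  10|3|8
R(5,9) f=1→J1  10|4|8
M = 3(10−1)−2·4−8 = 27−8−8 = 11

M = 11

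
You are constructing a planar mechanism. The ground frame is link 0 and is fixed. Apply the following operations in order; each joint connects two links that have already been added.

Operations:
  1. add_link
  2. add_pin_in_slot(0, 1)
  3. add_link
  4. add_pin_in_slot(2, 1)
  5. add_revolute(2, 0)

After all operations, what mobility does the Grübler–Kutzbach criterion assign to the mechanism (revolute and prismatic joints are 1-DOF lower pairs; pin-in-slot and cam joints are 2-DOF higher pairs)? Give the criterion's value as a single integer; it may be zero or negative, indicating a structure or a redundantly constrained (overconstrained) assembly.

M = 2

link 0 = ground. State L|J1|J2 = 1|0|0
+link1  2|0|0
PS(0,1) f=2→J2  2|0|1
+link2  3|0|1
PS(2,1) f=2→J2  3|0|2
R(2,0) f=1→J1  3|1|2
M = 3(3−1)−2·1−2 = 6−2−2 = 2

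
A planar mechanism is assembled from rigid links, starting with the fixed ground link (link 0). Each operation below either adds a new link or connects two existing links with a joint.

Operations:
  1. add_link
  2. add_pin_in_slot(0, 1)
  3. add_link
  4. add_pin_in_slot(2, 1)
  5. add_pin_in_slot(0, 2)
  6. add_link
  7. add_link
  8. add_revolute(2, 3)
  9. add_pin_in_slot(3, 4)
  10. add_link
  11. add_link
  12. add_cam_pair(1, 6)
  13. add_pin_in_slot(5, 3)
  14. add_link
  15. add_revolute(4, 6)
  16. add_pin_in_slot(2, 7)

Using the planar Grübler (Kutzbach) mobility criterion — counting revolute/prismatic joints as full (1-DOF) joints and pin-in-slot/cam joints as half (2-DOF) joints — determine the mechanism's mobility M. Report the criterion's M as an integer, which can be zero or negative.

[1;0;0] (link 0 is ground)
L+ [2;0;0]
PS(0,1)∈J2 [2;0;1]
L+ [3;0;1]
PS(2,1)∈J2 [3;0;2]
PS(0,2)∈J2 [3;0;3]
L+ [4;0;3]
L+ [5;0;3]
R(2,3)∈J1 [5;1;3]
PS(3,4)∈J2 [5;1;4]
L+ [6;1;4]
L+ [7;1;4]
C(1,6)∈J2 [7;1;5]
PS(5,3)∈J2 [7;1;6]
L+ [8;1;6]
R(4,6)∈J1 [8;2;6]
PS(2,7)∈J2 [8;2;7]
mobility = 21 − 4 − 7 = 10

M = 10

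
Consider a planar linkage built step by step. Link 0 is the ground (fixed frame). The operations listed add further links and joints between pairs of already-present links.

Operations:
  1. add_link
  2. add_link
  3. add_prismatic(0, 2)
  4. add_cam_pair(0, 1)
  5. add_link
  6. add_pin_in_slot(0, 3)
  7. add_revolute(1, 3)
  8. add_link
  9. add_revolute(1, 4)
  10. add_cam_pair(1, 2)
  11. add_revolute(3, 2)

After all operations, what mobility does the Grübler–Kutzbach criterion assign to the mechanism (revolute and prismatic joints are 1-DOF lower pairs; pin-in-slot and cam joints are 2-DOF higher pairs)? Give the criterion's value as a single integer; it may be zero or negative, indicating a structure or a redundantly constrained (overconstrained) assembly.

link 0 = ground. State L|J1|J2 = 1|0|0
+link1  2|0|0
+link2  3|0|0
P(0,2) f=1→J1  3|1|0
C(0,1) f=2→J2  3|1|1
+link3  4|1|1
PS(0,3) f=2→J2  4|1|2
R(1,3) f=1→J1  4|2|2
+link4  5|2|2
R(1,4) f=1→J1  5|3|2
C(1,2) f=2→J2  5|3|3
R(3,2) f=1→J1  5|4|3
M = 3(5−1)−2·4−3 = 12−8−3 = 1

M = 1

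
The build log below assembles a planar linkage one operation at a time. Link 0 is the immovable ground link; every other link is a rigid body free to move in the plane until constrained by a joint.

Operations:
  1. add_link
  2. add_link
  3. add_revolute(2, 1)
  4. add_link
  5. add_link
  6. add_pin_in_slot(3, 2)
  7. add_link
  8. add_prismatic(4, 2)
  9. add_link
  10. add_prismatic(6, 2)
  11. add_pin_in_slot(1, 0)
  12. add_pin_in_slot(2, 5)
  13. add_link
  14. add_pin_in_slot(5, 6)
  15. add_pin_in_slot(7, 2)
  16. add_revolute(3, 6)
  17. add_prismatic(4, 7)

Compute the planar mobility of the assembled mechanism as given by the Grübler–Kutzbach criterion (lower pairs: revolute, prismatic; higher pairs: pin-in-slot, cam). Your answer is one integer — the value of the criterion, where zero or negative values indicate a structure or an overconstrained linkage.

M = 6

link 0 = ground. State L|J1|J2 = 1|0|0
+link1  2|0|0
+link2  3|0|0
R(2,1) f=1→J1  3|1|0
+link3  4|1|0
+link4  5|1|0
PS(3,2) f=2→J2  5|1|1
+link5  6|1|1
P(4,2) f=1→J1  6|2|1
+link6  7|2|1
P(6,2) f=1→J1  7|3|1
PS(1,0) f=2→J2  7|3|2
PS(2,5) f=2→J2  7|3|3
+link7  8|3|3
PS(5,6) f=2→J2  8|3|4
PS(7,2) f=2→J2  8|3|5
R(3,6) f=1→J1  8|4|5
P(4,7) f=1→J1  8|5|5
M = 3(8−1)−2·5−5 = 21−10−5 = 6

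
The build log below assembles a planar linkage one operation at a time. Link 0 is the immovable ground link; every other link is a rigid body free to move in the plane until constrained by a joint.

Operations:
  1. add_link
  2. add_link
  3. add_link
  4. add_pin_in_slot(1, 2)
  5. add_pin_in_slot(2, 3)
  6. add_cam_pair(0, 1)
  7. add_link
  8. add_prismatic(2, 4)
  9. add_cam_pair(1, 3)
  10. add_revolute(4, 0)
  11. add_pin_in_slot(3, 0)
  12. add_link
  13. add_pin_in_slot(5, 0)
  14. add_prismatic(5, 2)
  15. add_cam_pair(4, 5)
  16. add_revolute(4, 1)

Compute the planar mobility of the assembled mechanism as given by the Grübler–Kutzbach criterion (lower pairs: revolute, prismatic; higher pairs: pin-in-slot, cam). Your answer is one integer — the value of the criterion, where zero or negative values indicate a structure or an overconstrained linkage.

M = 0

(L,J1,J2)=(1,0,0); link0 fixed
link1: (2,0,0)
link2: (3,0,0)
link3: (4,0,0)
PS 1-2 [J2]: (4,0,1)
PS 2-3 [J2]: (4,0,2)
C 0-1 [J2]: (4,0,3)
link4: (5,0,3)
P 2-4 [J1]: (5,1,3)
C 1-3 [J2]: (5,1,4)
R 4-0 [J1]: (5,2,4)
PS 3-0 [J2]: (5,2,5)
link5: (6,2,5)
PS 5-0 [J2]: (6,2,6)
P 5-2 [J1]: (6,3,6)
C 4-5 [J2]: (6,3,7)
R 4-1 [J1]: (6,4,7)
Grübler: 3·5 − 2·4 − 7 = 0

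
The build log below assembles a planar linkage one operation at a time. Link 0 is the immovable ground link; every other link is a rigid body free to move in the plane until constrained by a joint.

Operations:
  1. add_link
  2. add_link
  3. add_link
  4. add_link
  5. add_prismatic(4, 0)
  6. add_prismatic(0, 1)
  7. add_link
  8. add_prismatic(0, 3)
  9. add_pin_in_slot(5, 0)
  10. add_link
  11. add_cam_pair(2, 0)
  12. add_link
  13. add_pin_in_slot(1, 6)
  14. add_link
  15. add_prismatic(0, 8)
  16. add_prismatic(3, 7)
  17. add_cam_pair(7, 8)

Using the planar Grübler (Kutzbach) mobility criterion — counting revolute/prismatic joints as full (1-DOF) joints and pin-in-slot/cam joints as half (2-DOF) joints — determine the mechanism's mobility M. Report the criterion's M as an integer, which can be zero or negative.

M = 10

link 0 = ground. State L|J1|J2 = 1|0|0
+link1  2|0|0
+link2  3|0|0
+link3  4|0|0
+link4  5|0|0
P(4,0) f=1→J1  5|1|0
P(0,1) f=1→J1  5|2|0
+link5  6|2|0
P(0,3) f=1→J1  6|3|0
PS(5,0) f=2→J2  6|3|1
+link6  7|3|1
C(2,0) f=2→J2  7|3|2
+link7  8|3|2
PS(1,6) f=2→J2  8|3|3
+link8  9|3|3
P(0,8) f=1→J1  9|4|3
P(3,7) f=1→J1  9|5|3
C(7,8) f=2→J2  9|5|4
M = 3(9−1)−2·5−4 = 24−10−4 = 10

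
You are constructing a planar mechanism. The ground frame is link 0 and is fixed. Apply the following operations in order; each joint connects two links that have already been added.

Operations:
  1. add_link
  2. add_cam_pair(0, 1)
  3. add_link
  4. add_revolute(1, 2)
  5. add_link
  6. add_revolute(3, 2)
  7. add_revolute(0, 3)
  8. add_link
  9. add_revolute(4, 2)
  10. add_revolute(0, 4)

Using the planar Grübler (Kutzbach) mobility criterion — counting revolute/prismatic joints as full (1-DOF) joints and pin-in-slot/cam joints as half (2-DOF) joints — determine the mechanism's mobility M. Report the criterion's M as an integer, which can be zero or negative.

[1;0;0] (link 0 is ground)
L+ [2;0;0]
C(0,1)∈J2 [2;0;1]
L+ [3;0;1]
R(1,2)∈J1 [3;1;1]
L+ [4;1;1]
R(3,2)∈J1 [4;2;1]
R(0,3)∈J1 [4;3;1]
L+ [5;3;1]
R(4,2)∈J1 [5;4;1]
R(0,4)∈J1 [5;5;1]
mobility = 12 − 10 − 1 = 1

M = 1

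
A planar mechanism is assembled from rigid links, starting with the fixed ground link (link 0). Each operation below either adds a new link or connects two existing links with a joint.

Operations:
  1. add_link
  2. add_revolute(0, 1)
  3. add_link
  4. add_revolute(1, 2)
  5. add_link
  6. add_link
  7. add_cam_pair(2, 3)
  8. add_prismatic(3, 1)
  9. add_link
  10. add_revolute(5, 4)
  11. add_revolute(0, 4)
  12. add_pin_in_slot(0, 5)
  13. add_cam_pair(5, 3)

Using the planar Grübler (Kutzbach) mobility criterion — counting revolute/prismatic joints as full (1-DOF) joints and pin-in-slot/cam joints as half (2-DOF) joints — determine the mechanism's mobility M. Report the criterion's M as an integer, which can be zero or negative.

[1;0;0] (link 0 is ground)
L+ [2;0;0]
R(0,1)∈J1 [2;1;0]
L+ [3;1;0]
R(1,2)∈J1 [3;2;0]
L+ [4;2;0]
L+ [5;2;0]
C(2,3)∈J2 [5;2;1]
P(3,1)∈J1 [5;3;1]
L+ [6;3;1]
R(5,4)∈J1 [6;4;1]
R(0,4)∈J1 [6;5;1]
PS(0,5)∈J2 [6;5;2]
C(5,3)∈J2 [6;5;3]
mobility = 15 − 10 − 3 = 2

M = 2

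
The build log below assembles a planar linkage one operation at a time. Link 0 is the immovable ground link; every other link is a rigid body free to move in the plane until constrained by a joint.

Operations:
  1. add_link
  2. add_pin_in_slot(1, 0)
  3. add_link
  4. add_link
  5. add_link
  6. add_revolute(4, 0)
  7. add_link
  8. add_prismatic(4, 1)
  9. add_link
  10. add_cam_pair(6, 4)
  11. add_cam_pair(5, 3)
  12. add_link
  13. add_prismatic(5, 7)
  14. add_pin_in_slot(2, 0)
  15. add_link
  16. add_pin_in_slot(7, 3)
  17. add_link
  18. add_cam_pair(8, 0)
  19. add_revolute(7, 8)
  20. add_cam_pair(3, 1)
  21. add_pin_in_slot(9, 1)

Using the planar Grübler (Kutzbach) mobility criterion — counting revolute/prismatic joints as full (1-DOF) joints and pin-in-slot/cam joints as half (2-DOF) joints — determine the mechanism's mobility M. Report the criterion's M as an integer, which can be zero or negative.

link 0 = ground. State L|J1|J2 = 1|0|0
+link1  2|0|0
PS(1,0) f=2→J2  2|0|1
+link2  3|0|1
+link3  4|0|1
+link4  5|0|1
R(4,0) f=1→J1  5|1|1
+link5  6|1|1
P(4,1) f=1→J1  6|2|1
+link6  7|2|1
C(6,4) f=2→J2  7|2|2
C(5,3) f=2→J2  7|2|3
+link7  8|2|3
P(5,7) f=1→J1  8|3|3
PS(2,0) f=2→J2  8|3|4
+link8  9|3|4
PS(7,3) f=2→J2  9|3|5
+link9  10|3|5
C(8,0) f=2→J2  10|3|6
R(7,8) f=1→J1  10|4|6
C(3,1) f=2→J2  10|4|7
PS(9,1) f=2→J2  10|4|8
M = 3(10−1)−2·4−8 = 27−8−8 = 11

M = 11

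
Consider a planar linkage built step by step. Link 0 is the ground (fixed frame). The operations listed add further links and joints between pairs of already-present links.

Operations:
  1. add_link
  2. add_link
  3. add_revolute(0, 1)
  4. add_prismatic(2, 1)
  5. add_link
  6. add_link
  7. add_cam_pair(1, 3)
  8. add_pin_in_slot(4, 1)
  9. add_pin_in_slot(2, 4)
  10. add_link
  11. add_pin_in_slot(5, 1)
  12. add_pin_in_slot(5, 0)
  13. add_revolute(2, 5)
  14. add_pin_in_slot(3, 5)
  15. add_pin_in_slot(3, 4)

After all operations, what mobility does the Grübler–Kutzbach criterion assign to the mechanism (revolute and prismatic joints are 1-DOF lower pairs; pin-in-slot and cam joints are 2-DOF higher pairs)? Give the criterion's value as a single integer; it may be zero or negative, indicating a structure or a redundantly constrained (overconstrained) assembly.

(L,J1,J2)=(1,0,0); link0 fixed
link1: (2,0,0)
link2: (3,0,0)
R 0-1 [J1]: (3,1,0)
P 2-1 [J1]: (3,2,0)
link3: (4,2,0)
link4: (5,2,0)
C 1-3 [J2]: (5,2,1)
PS 4-1 [J2]: (5,2,2)
PS 2-4 [J2]: (5,2,3)
link5: (6,2,3)
PS 5-1 [J2]: (6,2,4)
PS 5-0 [J2]: (6,2,5)
R 2-5 [J1]: (6,3,5)
PS 3-5 [J2]: (6,3,6)
PS 3-4 [J2]: (6,3,7)
Grübler: 3·5 − 2·3 − 7 = 2

M = 2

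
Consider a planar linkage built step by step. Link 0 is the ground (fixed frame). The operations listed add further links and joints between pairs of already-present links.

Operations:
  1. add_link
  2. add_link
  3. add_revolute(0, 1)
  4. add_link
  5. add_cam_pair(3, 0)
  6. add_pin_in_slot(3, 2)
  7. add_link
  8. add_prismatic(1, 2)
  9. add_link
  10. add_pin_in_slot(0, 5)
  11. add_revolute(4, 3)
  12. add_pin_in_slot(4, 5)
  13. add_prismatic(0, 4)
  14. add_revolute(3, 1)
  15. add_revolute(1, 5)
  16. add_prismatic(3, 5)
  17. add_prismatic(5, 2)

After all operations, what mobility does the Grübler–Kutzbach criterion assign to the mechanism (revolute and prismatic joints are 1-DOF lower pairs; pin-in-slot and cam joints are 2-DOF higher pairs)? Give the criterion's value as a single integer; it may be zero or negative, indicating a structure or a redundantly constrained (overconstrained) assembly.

M = -5

ground; <1,0,0>
#1 <2,0,0>
#2 <3,0,0>
R:0↔1 J1 <3,1,0>
#3 <4,1,0>
C:3↔0 J2 <4,1,1>
PS:3↔2 J2 <4,1,2>
#4 <5,1,2>
P:1↔2 J1 <5,2,2>
#5 <6,2,2>
PS:0↔5 J2 <6,2,3>
R:4↔3 J1 <6,3,3>
PS:4↔5 J2 <6,3,4>
P:0↔4 J1 <6,4,4>
R:3↔1 J1 <6,5,4>
R:1↔5 J1 <6,6,4>
P:3↔5 J1 <6,7,4>
P:5↔2 J1 <6,8,4>
3×5 − 2×8 − 1×4 = -5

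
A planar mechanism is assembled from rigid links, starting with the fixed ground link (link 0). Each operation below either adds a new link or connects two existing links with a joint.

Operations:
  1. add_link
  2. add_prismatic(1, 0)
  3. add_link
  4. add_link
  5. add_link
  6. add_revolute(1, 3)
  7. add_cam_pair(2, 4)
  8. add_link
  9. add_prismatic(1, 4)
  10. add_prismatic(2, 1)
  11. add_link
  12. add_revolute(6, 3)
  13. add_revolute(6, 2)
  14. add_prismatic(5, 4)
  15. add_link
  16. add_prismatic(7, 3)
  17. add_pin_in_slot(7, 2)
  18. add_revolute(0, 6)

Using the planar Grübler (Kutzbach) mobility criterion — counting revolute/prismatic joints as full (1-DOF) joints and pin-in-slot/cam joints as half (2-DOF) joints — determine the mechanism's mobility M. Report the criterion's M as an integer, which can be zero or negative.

ground; <1,0,0>
#1 <2,0,0>
P:1↔0 J1 <2,1,0>
#2 <3,1,0>
#3 <4,1,0>
#4 <5,1,0>
R:1↔3 J1 <5,2,0>
C:2↔4 J2 <5,2,1>
#5 <6,2,1>
P:1↔4 J1 <6,3,1>
P:2↔1 J1 <6,4,1>
#6 <7,4,1>
R:6↔3 J1 <7,5,1>
R:6↔2 J1 <7,6,1>
P:5↔4 J1 <7,7,1>
#7 <8,7,1>
P:7↔3 J1 <8,8,1>
PS:7↔2 J2 <8,8,2>
R:0↔6 J1 <8,9,2>
3×7 − 2×9 − 1×2 = 1

M = 1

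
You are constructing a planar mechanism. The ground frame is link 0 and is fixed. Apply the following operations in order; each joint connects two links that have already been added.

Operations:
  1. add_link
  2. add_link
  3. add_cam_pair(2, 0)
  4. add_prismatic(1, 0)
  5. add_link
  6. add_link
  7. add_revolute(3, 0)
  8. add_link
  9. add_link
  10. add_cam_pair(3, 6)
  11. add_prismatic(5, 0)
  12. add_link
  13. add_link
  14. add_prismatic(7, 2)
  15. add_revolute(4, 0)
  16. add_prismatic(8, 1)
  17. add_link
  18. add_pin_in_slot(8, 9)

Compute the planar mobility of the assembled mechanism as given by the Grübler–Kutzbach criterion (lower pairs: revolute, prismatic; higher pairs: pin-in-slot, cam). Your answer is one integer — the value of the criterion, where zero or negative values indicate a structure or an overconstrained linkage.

link 0 = ground. State L|J1|J2 = 1|0|0
+link1  2|0|0
+link2  3|0|0
C(2,0) f=2→J2  3|0|1
P(1,0) f=1→J1  3|1|1
+link3  4|1|1
+link4  5|1|1
R(3,0) f=1→J1  5|2|1
+link5  6|2|1
+link6  7|2|1
C(3,6) f=2→J2  7|2|2
P(5,0) f=1→J1  7|3|2
+link7  8|3|2
+link8  9|3|2
P(7,2) f=1→J1  9|4|2
R(4,0) f=1→J1  9|5|2
P(8,1) f=1→J1  9|6|2
+link9  10|6|2
PS(8,9) f=2→J2  10|6|3
M = 3(10−1)−2·6−3 = 27−12−3 = 12

M = 12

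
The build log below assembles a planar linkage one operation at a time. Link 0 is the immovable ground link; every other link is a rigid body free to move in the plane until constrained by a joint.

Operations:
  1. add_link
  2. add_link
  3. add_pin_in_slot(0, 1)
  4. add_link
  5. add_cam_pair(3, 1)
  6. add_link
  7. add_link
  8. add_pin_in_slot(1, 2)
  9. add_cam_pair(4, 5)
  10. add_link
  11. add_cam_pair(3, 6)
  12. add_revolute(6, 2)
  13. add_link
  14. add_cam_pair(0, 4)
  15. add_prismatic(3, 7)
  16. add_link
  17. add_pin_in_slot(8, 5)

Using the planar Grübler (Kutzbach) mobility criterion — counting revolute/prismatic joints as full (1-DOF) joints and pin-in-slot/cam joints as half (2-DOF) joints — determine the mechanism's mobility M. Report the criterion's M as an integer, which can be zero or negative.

ground; <1,0,0>
#1 <2,0,0>
#2 <3,0,0>
PS:0↔1 J2 <3,0,1>
#3 <4,0,1>
C:3↔1 J2 <4,0,2>
#4 <5,0,2>
#5 <6,0,2>
PS:1↔2 J2 <6,0,3>
C:4↔5 J2 <6,0,4>
#6 <7,0,4>
C:3↔6 J2 <7,0,5>
R:6↔2 J1 <7,1,5>
#7 <8,1,5>
C:0↔4 J2 <8,1,6>
P:3↔7 J1 <8,2,6>
#8 <9,2,6>
PS:8↔5 J2 <9,2,7>
3×8 − 2×2 − 1×7 = 13

M = 13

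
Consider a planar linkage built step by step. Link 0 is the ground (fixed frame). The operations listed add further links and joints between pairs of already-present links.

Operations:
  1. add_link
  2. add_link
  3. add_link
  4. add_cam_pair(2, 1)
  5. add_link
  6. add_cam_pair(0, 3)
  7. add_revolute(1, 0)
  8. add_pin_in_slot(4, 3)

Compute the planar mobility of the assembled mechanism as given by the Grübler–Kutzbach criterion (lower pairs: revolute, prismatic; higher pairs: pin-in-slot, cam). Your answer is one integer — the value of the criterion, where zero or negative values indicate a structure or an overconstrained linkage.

(L,J1,J2)=(1,0,0); link0 fixed
link1: (2,0,0)
link2: (3,0,0)
link3: (4,0,0)
C 2-1 [J2]: (4,0,1)
link4: (5,0,1)
C 0-3 [J2]: (5,0,2)
R 1-0 [J1]: (5,1,2)
PS 4-3 [J2]: (5,1,3)
Grübler: 3·4 − 2·1 − 3 = 7

M = 7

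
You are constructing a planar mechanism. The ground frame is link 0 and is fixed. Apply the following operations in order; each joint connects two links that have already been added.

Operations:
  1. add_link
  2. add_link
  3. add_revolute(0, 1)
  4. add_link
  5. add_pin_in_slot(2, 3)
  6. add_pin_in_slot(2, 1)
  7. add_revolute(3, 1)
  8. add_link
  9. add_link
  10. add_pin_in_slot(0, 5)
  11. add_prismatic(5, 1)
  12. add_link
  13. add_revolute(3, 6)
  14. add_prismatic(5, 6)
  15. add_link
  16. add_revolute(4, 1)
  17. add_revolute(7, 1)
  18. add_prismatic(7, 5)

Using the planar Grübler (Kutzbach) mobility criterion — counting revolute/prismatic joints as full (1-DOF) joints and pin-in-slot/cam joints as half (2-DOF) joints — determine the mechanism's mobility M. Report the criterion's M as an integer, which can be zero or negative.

M = 2

(L,J1,J2)=(1,0,0); link0 fixed
link1: (2,0,0)
link2: (3,0,0)
R 0-1 [J1]: (3,1,0)
link3: (4,1,0)
PS 2-3 [J2]: (4,1,1)
PS 2-1 [J2]: (4,1,2)
R 3-1 [J1]: (4,2,2)
link4: (5,2,2)
link5: (6,2,2)
PS 0-5 [J2]: (6,2,3)
P 5-1 [J1]: (6,3,3)
link6: (7,3,3)
R 3-6 [J1]: (7,4,3)
P 5-6 [J1]: (7,5,3)
link7: (8,5,3)
R 4-1 [J1]: (8,6,3)
R 7-1 [J1]: (8,7,3)
P 7-5 [J1]: (8,8,3)
Grübler: 3·7 − 2·8 − 3 = 2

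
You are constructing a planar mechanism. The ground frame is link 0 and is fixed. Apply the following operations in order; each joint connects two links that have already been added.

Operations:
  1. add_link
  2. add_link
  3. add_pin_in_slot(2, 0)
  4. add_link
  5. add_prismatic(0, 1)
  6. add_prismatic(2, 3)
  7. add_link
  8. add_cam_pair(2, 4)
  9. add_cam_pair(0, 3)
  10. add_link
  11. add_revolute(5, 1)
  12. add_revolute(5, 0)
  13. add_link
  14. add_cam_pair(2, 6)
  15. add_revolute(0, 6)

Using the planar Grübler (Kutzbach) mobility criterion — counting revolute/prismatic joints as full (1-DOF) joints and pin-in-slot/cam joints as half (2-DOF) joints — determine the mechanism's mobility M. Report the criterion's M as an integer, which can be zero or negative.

L=1 J1=0 J2=0
add link → L=2 J1=0 J2=0
add link → L=3 J1=0 J2=0
PS@2,0 dof=2 J2 → L=3 J1=0 J2=1
add link → L=4 J1=0 J2=1
P@0,1 dof=1 J1 → L=4 J1=1 J2=1
P@2,3 dof=1 J1 → L=4 J1=2 J2=1
add link → L=5 J1=2 J2=1
C@2,4 dof=2 J2 → L=5 J1=2 J2=2
C@0,3 dof=2 J2 → L=5 J1=2 J2=3
add link → L=6 J1=2 J2=3
R@5,1 dof=1 J1 → L=6 J1=3 J2=3
R@5,0 dof=1 J1 → L=6 J1=4 J2=3
add link → L=7 J1=4 J2=3
C@2,6 dof=2 J2 → L=7 J1=4 J2=4
R@0,6 dof=1 J1 → L=7 J1=5 J2=4
M=3(L−1)−2J1−J2=3·6−2·5−4=4

M = 4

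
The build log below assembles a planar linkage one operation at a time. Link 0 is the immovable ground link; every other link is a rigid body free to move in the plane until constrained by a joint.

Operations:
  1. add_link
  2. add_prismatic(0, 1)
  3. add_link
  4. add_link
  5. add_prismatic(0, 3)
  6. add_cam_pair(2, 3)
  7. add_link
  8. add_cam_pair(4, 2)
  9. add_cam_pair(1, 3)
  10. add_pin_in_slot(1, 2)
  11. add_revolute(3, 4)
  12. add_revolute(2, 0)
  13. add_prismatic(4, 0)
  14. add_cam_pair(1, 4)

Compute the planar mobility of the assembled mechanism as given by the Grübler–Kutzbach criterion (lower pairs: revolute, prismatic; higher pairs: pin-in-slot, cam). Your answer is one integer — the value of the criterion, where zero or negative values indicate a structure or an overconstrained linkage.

M = -3

ground; <1,0,0>
#1 <2,0,0>
P:0↔1 J1 <2,1,0>
#2 <3,1,0>
#3 <4,1,0>
P:0↔3 J1 <4,2,0>
C:2↔3 J2 <4,2,1>
#4 <5,2,1>
C:4↔2 J2 <5,2,2>
C:1↔3 J2 <5,2,3>
PS:1↔2 J2 <5,2,4>
R:3↔4 J1 <5,3,4>
R:2↔0 J1 <5,4,4>
P:4↔0 J1 <5,5,4>
C:1↔4 J2 <5,5,5>
3×4 − 2×5 − 1×5 = -3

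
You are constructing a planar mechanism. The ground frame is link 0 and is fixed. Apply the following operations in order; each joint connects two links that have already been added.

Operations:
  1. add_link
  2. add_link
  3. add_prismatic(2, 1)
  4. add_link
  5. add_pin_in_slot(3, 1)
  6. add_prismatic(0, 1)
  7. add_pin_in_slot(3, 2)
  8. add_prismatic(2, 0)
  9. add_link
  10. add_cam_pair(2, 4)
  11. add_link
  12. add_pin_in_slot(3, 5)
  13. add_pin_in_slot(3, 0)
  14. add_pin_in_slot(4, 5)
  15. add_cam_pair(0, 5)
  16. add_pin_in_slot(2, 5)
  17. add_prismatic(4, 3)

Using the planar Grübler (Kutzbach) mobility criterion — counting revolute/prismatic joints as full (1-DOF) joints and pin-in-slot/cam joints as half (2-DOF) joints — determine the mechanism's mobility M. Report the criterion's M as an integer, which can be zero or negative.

L=1 J1=0 J2=0
add link → L=2 J1=0 J2=0
add link → L=3 J1=0 J2=0
P@2,1 dof=1 J1 → L=3 J1=1 J2=0
add link → L=4 J1=1 J2=0
PS@3,1 dof=2 J2 → L=4 J1=1 J2=1
P@0,1 dof=1 J1 → L=4 J1=2 J2=1
PS@3,2 dof=2 J2 → L=4 J1=2 J2=2
P@2,0 dof=1 J1 → L=4 J1=3 J2=2
add link → L=5 J1=3 J2=2
C@2,4 dof=2 J2 → L=5 J1=3 J2=3
add link → L=6 J1=3 J2=3
PS@3,5 dof=2 J2 → L=6 J1=3 J2=4
PS@3,0 dof=2 J2 → L=6 J1=3 J2=5
PS@4,5 dof=2 J2 → L=6 J1=3 J2=6
C@0,5 dof=2 J2 → L=6 J1=3 J2=7
PS@2,5 dof=2 J2 → L=6 J1=3 J2=8
P@4,3 dof=1 J1 → L=6 J1=4 J2=8
M=3(L−1)−2J1−J2=3·5−2·4−8=-1

M = -1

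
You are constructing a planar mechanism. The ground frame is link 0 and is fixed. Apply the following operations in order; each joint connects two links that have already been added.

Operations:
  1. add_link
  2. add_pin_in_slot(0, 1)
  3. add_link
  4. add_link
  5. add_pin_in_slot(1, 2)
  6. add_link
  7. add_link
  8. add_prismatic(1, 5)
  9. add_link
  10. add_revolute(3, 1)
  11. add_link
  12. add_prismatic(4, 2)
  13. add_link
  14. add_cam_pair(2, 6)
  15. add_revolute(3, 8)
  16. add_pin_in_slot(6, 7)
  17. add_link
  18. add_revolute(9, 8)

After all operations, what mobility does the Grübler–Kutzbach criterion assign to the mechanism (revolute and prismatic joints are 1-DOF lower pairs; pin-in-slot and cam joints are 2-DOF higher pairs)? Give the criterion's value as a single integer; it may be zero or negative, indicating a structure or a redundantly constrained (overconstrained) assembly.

M = 13

L=1 J1=0 J2=0
add link → L=2 J1=0 J2=0
PS@0,1 dof=2 J2 → L=2 J1=0 J2=1
add link → L=3 J1=0 J2=1
add link → L=4 J1=0 J2=1
PS@1,2 dof=2 J2 → L=4 J1=0 J2=2
add link → L=5 J1=0 J2=2
add link → L=6 J1=0 J2=2
P@1,5 dof=1 J1 → L=6 J1=1 J2=2
add link → L=7 J1=1 J2=2
R@3,1 dof=1 J1 → L=7 J1=2 J2=2
add link → L=8 J1=2 J2=2
P@4,2 dof=1 J1 → L=8 J1=3 J2=2
add link → L=9 J1=3 J2=2
C@2,6 dof=2 J2 → L=9 J1=3 J2=3
R@3,8 dof=1 J1 → L=9 J1=4 J2=3
PS@6,7 dof=2 J2 → L=9 J1=4 J2=4
add link → L=10 J1=4 J2=4
R@9,8 dof=1 J1 → L=10 J1=5 J2=4
M=3(L−1)−2J1−J2=3·9−2·5−4=13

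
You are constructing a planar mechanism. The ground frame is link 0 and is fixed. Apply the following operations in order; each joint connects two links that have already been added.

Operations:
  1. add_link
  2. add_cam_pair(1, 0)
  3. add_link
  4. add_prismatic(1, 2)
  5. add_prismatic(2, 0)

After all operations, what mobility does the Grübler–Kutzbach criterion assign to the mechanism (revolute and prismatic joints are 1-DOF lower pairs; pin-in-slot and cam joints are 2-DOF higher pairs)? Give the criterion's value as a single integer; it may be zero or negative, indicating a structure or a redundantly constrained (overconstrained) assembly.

(L,J1,J2)=(1,0,0); link0 fixed
link1: (2,0,0)
C 1-0 [J2]: (2,0,1)
link2: (3,0,1)
P 1-2 [J1]: (3,1,1)
P 2-0 [J1]: (3,2,1)
Grübler: 3·2 − 2·2 − 1 = 1

M = 1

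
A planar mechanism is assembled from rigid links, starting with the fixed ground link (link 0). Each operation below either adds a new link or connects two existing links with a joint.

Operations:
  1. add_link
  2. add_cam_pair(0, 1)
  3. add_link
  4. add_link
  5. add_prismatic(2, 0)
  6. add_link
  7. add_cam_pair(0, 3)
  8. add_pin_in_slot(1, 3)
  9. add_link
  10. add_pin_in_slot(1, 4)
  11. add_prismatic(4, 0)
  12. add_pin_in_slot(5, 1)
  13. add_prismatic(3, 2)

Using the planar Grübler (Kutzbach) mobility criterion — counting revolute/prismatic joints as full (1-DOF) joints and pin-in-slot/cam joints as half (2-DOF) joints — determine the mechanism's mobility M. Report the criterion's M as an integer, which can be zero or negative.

link 0 = ground. State L|J1|J2 = 1|0|0
+link1  2|0|0
C(0,1) f=2→J2  2|0|1
+link2  3|0|1
+link3  4|0|1
P(2,0) f=1→J1  4|1|1
+link4  5|1|1
C(0,3) f=2→J2  5|1|2
PS(1,3) f=2→J2  5|1|3
+link5  6|1|3
PS(1,4) f=2→J2  6|1|4
P(4,0) f=1→J1  6|2|4
PS(5,1) f=2→J2  6|2|5
P(3,2) f=1→J1  6|3|5
M = 3(6−1)−2·3−5 = 15−6−5 = 4

M = 4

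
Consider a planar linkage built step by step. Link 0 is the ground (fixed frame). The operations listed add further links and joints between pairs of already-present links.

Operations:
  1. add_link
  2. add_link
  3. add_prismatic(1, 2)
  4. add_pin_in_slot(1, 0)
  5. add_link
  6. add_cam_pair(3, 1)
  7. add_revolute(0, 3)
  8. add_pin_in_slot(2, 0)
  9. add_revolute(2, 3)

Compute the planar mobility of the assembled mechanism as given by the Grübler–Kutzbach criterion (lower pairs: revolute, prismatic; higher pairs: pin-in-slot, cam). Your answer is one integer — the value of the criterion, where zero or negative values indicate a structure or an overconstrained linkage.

M = 0

ground; <1,0,0>
#1 <2,0,0>
#2 <3,0,0>
P:1↔2 J1 <3,1,0>
PS:1↔0 J2 <3,1,1>
#3 <4,1,1>
C:3↔1 J2 <4,1,2>
R:0↔3 J1 <4,2,2>
PS:2↔0 J2 <4,2,3>
R:2↔3 J1 <4,3,3>
3×3 − 2×3 − 1×3 = 0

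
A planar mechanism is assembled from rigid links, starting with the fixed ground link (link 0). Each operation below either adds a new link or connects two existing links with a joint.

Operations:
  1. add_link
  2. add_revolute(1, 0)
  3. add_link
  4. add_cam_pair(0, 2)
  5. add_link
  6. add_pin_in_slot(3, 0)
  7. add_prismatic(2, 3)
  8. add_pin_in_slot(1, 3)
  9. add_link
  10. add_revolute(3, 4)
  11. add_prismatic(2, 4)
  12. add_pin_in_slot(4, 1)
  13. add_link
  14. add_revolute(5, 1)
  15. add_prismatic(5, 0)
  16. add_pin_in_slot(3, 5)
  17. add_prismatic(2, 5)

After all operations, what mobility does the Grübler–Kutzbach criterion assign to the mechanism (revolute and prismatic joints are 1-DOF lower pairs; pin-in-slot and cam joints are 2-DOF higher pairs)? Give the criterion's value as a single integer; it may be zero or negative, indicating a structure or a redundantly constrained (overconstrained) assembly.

M = -4

link 0 = ground. State L|J1|J2 = 1|0|0
+link1  2|0|0
R(1,0) f=1→J1  2|1|0
+link2  3|1|0
C(0,2) f=2→J2  3|1|1
+link3  4|1|1
PS(3,0) f=2→J2  4|1|2
P(2,3) f=1→J1  4|2|2
PS(1,3) f=2→J2  4|2|3
+link4  5|2|3
R(3,4) f=1→J1  5|3|3
P(2,4) f=1→J1  5|4|3
PS(4,1) f=2→J2  5|4|4
+link5  6|4|4
R(5,1) f=1→J1  6|5|4
P(5,0) f=1→J1  6|6|4
PS(3,5) f=2→J2  6|6|5
P(2,5) f=1→J1  6|7|5
M = 3(6−1)−2·7−5 = 15−14−5 = -4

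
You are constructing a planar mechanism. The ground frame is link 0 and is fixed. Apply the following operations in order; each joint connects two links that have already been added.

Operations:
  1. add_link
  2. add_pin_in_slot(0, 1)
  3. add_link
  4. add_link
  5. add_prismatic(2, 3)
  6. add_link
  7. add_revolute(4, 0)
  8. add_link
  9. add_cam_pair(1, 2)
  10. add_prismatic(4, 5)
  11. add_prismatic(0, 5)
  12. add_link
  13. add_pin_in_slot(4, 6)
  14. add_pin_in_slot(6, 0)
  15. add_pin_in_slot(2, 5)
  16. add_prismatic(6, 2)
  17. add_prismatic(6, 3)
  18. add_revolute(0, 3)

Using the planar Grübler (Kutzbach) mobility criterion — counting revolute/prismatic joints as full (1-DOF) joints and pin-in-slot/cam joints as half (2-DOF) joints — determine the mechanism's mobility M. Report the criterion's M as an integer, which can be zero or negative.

link 0 = ground. State L|J1|J2 = 1|0|0
+link1  2|0|0
PS(0,1) f=2→J2  2|0|1
+link2  3|0|1
+link3  4|0|1
P(2,3) f=1→J1  4|1|1
+link4  5|1|1
R(4,0) f=1→J1  5|2|1
+link5  6|2|1
C(1,2) f=2→J2  6|2|2
P(4,5) f=1→J1  6|3|2
P(0,5) f=1→J1  6|4|2
+link6  7|4|2
PS(4,6) f=2→J2  7|4|3
PS(6,0) f=2→J2  7|4|4
PS(2,5) f=2→J2  7|4|5
P(6,2) f=1→J1  7|5|5
P(6,3) f=1→J1  7|6|5
R(0,3) f=1→J1  7|7|5
M = 3(7−1)−2·7−5 = 18−14−5 = -1

M = -1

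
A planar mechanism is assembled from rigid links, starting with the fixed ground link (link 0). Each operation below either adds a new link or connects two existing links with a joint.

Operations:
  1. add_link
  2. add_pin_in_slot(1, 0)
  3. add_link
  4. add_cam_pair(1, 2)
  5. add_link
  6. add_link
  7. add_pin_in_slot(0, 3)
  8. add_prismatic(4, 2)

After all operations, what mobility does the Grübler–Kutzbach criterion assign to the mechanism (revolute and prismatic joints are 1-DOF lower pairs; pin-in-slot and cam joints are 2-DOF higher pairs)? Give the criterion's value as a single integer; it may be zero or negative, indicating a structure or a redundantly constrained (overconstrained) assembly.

M = 7

[1;0;0] (link 0 is ground)
L+ [2;0;0]
PS(1,0)∈J2 [2;0;1]
L+ [3;0;1]
C(1,2)∈J2 [3;0;2]
L+ [4;0;2]
L+ [5;0;2]
PS(0,3)∈J2 [5;0;3]
P(4,2)∈J1 [5;1;3]
mobility = 12 − 2 − 3 = 7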